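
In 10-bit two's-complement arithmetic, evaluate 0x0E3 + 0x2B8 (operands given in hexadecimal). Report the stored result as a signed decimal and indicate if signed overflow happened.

-101; no overflow

0x0E3 = 0011100011 = 227 (signed)
0x2B8 = 1010111000 = -328 (signed)
  0011100011
+ 1010111000
= 1110011011
Result 1110011011: MSB = 1 → 923 − 1024 = -101.
Addends have opposite signs, so signed overflow cannot occur.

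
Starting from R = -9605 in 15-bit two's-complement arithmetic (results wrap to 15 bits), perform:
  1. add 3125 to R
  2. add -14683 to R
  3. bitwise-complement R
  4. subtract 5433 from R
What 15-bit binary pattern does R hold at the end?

011110101110001

Start: R = -9605 = 101101001111011.
R = -9605 + 3125 = -6480 = 110011010110000
R = -6480 + (-14683) = -21163; wraps to 11605 = 010110101010101
R = NOT 010110101010101 = 101001010101010 = -11606
R = -11606 − 5433 = -17039; wraps to 15729 = 011110101110001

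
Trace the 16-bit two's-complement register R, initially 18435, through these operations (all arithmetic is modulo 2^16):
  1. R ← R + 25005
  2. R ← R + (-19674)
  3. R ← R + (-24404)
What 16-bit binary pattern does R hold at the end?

1111110110000010

Start: R = 18435 = 0100100000000011.
R = 18435 + 25005 = 43440; wraps to -22096 = 1010100110110000
R = -22096 + (-19674) = -41770; wraps to 23766 = 0101110011010110
R = 23766 + (-24404) = -638 = 1111110110000010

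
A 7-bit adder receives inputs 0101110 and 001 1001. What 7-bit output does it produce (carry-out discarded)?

  0101110
+ 0011001
= 1000111

1000111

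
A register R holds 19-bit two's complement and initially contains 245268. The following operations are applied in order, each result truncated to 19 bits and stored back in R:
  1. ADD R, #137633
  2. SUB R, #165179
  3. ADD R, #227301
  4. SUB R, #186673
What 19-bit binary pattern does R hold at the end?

Start: R = 245268 = 0111011111000010100.
R = 245268 + 137633 = 382901; wraps to -141387 = 1011101011110110101
R = -141387 − 165179 = -306566; wraps to 217722 = 0110101001001111010
R = 217722 + 227301 = 445023; wraps to -79265 = 1101100101001011111
R = -79265 − 186673 = -265938; wraps to 258350 = 0111111000100101110

0111111000100101110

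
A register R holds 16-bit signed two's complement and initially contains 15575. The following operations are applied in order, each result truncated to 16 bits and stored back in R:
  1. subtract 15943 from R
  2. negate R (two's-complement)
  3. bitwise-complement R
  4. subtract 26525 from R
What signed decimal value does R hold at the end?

Start: R = 15575 = 0011110011010111.
R = 15575 − 15943 = -368 = 1111111010010000
R = −(-368) = 368 = 0000000101110000
R = NOT 0000000101110000 = 1111111010001111 = -369
R = -369 − 26525 = -26894 = 1001011011110010

-26894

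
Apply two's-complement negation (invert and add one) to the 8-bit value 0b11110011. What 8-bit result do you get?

Invert: 00001100. Add 1: 00001101.
Check: 11110011 = -13, 00001101 = 13.

00001101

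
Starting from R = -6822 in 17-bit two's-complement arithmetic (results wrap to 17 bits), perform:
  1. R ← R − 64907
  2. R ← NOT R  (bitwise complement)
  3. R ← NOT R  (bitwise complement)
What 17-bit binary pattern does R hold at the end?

01110011111001111

Start: R = -6822 = 11110010101011010.
R = -6822 − 64907 = -71729; wraps to 59343 = 01110011111001111
R = NOT 01110011111001111 = 10001100000110000 = -59344
R = NOT 10001100000110000 = 01110011111001111 = 59343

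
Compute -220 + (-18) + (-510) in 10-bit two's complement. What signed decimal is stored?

276

-220 + (-18) = -238 (1100010010)
-238 + (-510) = -748 → wraps to 276 (0100010100)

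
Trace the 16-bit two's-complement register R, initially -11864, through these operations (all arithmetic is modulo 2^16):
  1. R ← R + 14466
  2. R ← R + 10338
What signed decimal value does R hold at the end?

Start: R = -11864 = 1101000110101000.
R = -11864 + 14466 = 2602 = 0000101000101010
R = 2602 + 10338 = 12940 = 0011001010001100

12940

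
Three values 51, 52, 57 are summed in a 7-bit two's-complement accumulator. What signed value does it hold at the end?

32

51 + 52 = 103 → wraps to -25 (1100111)
-25 + 57 = 32 (0100000)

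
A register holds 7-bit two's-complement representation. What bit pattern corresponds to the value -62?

|-62| = 62 = 0111110 in 7 bits.
Invert the bits: 1000001. Add 1: 1000010.
Check: 1000010 reads as 66 − 128 = -62.

1000010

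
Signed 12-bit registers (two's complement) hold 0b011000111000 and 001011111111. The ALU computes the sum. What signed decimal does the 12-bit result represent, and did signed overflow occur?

0b011000111000 → 011000111000 = 1592 (signed)
001011111111 = 767 (signed)
  011000111000
+ 001011111111
= 100100110111
Result 100100110111: MSB = 1 → 2359 − 4096 = -1737.
Both addends are non-negative but the stored result is negative: signed overflow. The true value 1592 + 767 = 2359 lies outside [-2048, 2047].

-1737; overflow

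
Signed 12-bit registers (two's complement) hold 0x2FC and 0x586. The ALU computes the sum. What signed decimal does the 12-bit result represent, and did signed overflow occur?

0x2FC = 001011111100 = 764 (signed)
0x586 = 010110000110 = 1414 (signed)
  001011111100
+ 010110000110
= 100010000010
Result 100010000010: MSB = 1 → 2178 − 4096 = -1918.
Both addends are non-negative but the stored result is negative: signed overflow. The true value 764 + 1414 = 2178 lies outside [-2048, 2047].

-1918; overflow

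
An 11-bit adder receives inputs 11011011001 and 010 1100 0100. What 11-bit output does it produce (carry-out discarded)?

  11011011001
+ 01011000100
= 00110011101  (discard carry-out 1)

00110011101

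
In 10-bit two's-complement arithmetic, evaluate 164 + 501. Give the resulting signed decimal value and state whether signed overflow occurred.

-359; overflow

164 → 0010100100
501 → 0111110101
  0010100100
+ 0111110101
= 1010011001
Result 1010011001: MSB = 1 → 665 − 1024 = -359.
Both addends are non-negative but the stored result is negative: signed overflow. The true value 164 + 501 = 665 lies outside [-512, 511].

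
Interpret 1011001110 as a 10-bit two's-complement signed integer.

-306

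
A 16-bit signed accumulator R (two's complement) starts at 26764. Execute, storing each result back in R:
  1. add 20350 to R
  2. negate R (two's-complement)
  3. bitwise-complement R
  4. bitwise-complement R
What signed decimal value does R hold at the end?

Start: R = 26764 = 0110100010001100.
R = 26764 + 20350 = 47114; wraps to -18422 = 1011100000001010
R = −(-18422) = 18422 = 0100011111110110
R = NOT 0100011111110110 = 1011100000001001 = -18423
R = NOT 1011100000001001 = 0100011111110110 = 18422

18422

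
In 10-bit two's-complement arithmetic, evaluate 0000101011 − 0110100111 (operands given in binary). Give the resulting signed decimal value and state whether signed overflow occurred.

0000101011 = 43 (signed)
0110100111 = 423 (signed)
Subtract via negate-and-add: invert 0110100111 + 1 = 1001011001 (i.e. -423).
  0000101011
+ 1001011001
= 1010000100
Result 1010000100: MSB = 1 → 644 − 1024 = -380.
Addends (after negating the subtrahend) have opposite signs, so signed overflow cannot occur.

-380; no overflow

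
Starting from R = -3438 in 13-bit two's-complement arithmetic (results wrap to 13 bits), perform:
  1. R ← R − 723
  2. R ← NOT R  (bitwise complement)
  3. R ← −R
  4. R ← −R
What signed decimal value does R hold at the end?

Start: R = -3438 = 1001010010010.
R = -3438 − 723 = -4161; wraps to 4031 = 0111110111111
R = NOT 0111110111111 = 1000001000000 = -4032
R = −(-4032) = 4032 = 0111111000000
R = −(4032) = -4032 = 1000001000000

-4032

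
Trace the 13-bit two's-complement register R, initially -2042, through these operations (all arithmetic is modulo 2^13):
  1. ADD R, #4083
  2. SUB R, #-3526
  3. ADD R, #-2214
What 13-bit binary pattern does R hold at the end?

Start: R = -2042 = 1100000000110.
R = -2042 + 4083 = 2041 = 0011111111001
R = 2041 − (-3526) = 5567; wraps to -2625 = 1010110111111
R = -2625 + (-2214) = -4839; wraps to 3353 = 0110100011001

0110100011001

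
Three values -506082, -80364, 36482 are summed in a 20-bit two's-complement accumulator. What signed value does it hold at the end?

498612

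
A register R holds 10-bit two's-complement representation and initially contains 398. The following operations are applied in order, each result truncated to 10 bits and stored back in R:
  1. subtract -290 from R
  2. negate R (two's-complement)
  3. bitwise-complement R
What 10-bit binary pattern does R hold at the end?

Start: R = 398 = 0110001110.
R = 398 − (-290) = 688; wraps to -336 = 1010110000
R = −(-336) = 336 = 0101010000
R = NOT 0101010000 = 1010101111 = -337

1010101111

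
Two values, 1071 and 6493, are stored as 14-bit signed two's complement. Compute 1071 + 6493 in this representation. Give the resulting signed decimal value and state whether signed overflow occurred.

1071 → 00010000101111
6493 → 01100101011101
  00010000101111
+ 01100101011101
= 01110110001100
Result 01110110001100: MSB = 0 → value 7564.
Both addends are non-negative and so is the stored result: no signed overflow.

7564; no overflow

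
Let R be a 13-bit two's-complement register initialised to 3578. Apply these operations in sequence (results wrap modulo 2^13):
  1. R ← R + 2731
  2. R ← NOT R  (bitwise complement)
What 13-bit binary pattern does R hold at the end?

0011101011010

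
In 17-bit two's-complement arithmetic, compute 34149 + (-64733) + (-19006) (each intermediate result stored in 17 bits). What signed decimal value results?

-49590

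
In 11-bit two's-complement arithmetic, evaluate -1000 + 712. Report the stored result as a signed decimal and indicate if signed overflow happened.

-288; no overflow

-1000 → 10000011000
712 → 01011001000
  10000011000
+ 01011001000
= 11011100000
Result 11011100000: MSB = 1 → 1760 − 2048 = -288.
Addends have opposite signs, so signed overflow cannot occur.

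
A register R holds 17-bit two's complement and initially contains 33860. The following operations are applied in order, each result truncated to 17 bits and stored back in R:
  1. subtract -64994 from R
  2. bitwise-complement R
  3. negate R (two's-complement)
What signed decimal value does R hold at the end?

Start: R = 33860 = 01000010001000100.
R = 33860 − (-64994) = 98854; wraps to -32218 = 11000001000100110
R = NOT 11000001000100110 = 00111110111011001 = 32217
R = −(32217) = -32217 = 11000001000100111

-32217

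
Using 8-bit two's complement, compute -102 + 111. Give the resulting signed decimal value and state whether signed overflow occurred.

9; no overflow

-102 → 10011010
111 → 01101111
  10011010
+ 01101111
= 00001001  (discard carry-out 1)
Result 00001001: MSB = 0 → value 9.
Addends have opposite signs, so signed overflow cannot occur.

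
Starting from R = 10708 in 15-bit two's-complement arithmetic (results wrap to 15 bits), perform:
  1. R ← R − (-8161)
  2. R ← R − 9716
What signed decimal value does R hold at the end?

Start: R = 10708 = 010100111010100.
R = 10708 − (-8161) = 18869; wraps to -13899 = 100100110110101
R = -13899 − 9716 = -23615; wraps to 9153 = 010001111000001

9153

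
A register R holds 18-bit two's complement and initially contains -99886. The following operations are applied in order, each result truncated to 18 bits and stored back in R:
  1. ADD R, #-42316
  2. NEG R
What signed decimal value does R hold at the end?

-119942

Start: R = -99886 = 100111100111010010.
R = -99886 + (-42316) = -142202; wraps to 119942 = 011101010010000110
R = −(119942) = -119942 = 100010101101111010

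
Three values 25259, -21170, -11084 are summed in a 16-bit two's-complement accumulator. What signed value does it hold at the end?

-6995

25259 + (-21170) = 4089 (0000111111111001)
4089 + (-11084) = -6995 (1110010010101101)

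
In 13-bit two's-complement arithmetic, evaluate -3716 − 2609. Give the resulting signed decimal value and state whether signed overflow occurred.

1867; overflow

-3716 → 1000101111100
2609 → 0101000110001
Subtract via negate-and-add: invert 0101000110001 + 1 = 1010111001111 (i.e. -2609).
  1000101111100
+ 1010111001111
= 0011101001011  (discard carry-out 1)
Result 0011101001011: MSB = 0 → value 1867.
Both addends (after negating the subtrahend) are negative but the stored result is non-negative: signed overflow. The true value -3716 − 2609 = -6325 lies outside [-4096, 4095].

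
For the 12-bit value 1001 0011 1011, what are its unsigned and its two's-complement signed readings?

unsigned = 2363, signed = -1733

Unsigned: 100100111011 = 2363.
Signed: MSB=1 → 2363 − 4096 = -1733.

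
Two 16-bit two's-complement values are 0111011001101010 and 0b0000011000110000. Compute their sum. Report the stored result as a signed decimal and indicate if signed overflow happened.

0111011001101010 = 30314 (signed)
0b0000011000110000 → 0000011000110000 = 1584 (signed)
  0111011001101010
+ 0000011000110000
= 0111110010011010
Result 0111110010011010: MSB = 0 → value 31898.
Both addends are non-negative and so is the stored result: no signed overflow.

31898; no overflow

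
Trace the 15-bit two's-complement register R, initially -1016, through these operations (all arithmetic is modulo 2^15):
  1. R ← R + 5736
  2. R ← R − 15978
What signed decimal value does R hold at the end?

-11258

Start: R = -1016 = 111110000001000.
R = -1016 + 5736 = 4720 = 001001001110000
R = 4720 − 15978 = -11258 = 101010000000110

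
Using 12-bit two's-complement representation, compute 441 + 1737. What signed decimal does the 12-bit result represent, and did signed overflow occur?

441 → 000110111001
1737 → 011011001001
  000110111001
+ 011011001001
= 100010000010
Result 100010000010: MSB = 1 → 2178 − 4096 = -1918.
Both addends are non-negative but the stored result is negative: signed overflow. The true value 441 + 1737 = 2178 lies outside [-2048, 2047].

-1918; overflow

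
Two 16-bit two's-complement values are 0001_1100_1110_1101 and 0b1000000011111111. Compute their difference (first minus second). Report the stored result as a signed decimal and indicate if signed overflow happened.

-25618; overflow

0001_1100_1110_1101 → 0001110011101101 = 7405 (signed)
0b1000000011111111 → 1000000011111111 = -32513 (signed)
Subtract via negate-and-add: invert 1000000011111111 + 1 = 0111111100000001 (i.e. 32513).
  0001110011101101
+ 0111111100000001
= 1001101111101110
Result 1001101111101110: MSB = 1 → 39918 − 65536 = -25618.
Both addends (after negating the subtrahend) are non-negative but the stored result is negative: signed overflow. The true value 7405 − (-32513) = 39918 lies outside [-32768, 32767].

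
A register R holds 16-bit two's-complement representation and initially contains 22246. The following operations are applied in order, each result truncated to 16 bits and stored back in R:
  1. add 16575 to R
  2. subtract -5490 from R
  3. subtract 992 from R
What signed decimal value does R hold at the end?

Start: R = 22246 = 0101011011100110.
R = 22246 + 16575 = 38821; wraps to -26715 = 1001011110100101
R = -26715 − (-5490) = -21225 = 1010110100010111
R = -21225 − 992 = -22217 = 1010100100110111

-22217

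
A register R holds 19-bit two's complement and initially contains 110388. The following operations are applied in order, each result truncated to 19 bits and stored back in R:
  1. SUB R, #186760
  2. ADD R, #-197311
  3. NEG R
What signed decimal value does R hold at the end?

Start: R = 110388 = 0011010111100110100.
R = 110388 − 186760 = -76372 = 1101101010110101100
R = -76372 + (-197311) = -273683; wraps to 250605 = 0111101001011101101
R = −(250605) = -250605 = 1000010110100010011

-250605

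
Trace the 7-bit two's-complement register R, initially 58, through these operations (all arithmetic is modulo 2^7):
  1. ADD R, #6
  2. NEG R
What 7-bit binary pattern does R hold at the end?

1000000

Start: R = 58 = 0111010.
R = 58 + 6 = 64; wraps to -64 = 1000000
R = −(-64) = 64; wraps to -64 = 1000000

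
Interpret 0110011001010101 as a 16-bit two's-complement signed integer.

MSB is 0, so the value is non-negative: 0110011001010101 = 26197.

26197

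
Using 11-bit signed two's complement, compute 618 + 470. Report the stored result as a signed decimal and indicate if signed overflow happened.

618 → 01001101010
470 → 00111010110
  01001101010
+ 00111010110
= 10001000000
Result 10001000000: MSB = 1 → 1088 − 2048 = -960.
Both addends are non-negative but the stored result is negative: signed overflow. The true value 618 + 470 = 1088 lies outside [-1024, 1023].

-960; overflow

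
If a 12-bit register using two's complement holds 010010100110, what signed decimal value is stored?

1190

MSB is 0, so the value is non-negative: 010010100110 = 1190.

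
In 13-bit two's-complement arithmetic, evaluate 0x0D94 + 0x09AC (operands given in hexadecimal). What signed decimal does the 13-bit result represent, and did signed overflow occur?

0x0D94 = 0110110010100 = 3476 (signed)
0x09AC = 0100110101100 = 2476 (signed)
  0110110010100
+ 0100110101100
= 1011101000000
Result 1011101000000: MSB = 1 → 5952 − 8192 = -2240.
Both addends are non-negative but the stored result is negative: signed overflow. The true value 3476 + 2476 = 5952 lies outside [-4096, 4095].

-2240; overflow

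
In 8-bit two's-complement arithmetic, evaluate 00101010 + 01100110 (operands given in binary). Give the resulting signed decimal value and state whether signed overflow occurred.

-112; overflow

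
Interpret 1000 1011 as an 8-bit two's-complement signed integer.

MSB is 1, so the value is negative.
Unsigned reading: 139. Subtract 2^8 = 256: 139 − 256 = -117.

-117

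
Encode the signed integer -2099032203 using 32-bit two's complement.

|-2099032203| = 2099032203 = 01111101000111001011000010001011 in 32 bits.
Invert the bits: 10000010111000110100111101110100. Add 1: 10000010111000110100111101110101.

10000010111000110100111101110101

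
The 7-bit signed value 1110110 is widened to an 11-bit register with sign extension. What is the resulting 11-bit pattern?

11111110110

MSB of 1110110 is 1; replicate it into the new high bits.
1111|1110110 → 11111110110 (still -10).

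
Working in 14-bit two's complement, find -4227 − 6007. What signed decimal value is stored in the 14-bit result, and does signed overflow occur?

-4227 → 10111101111101
6007 → 01011101110111
Subtract via negate-and-add: invert 01011101110111 + 1 = 10100010001001 (i.e. -6007).
  10111101111101
+ 10100010001001
= 01100000000110  (discard carry-out 1)
Result 01100000000110: MSB = 0 → value 6150.
Both addends (after negating the subtrahend) are negative but the stored result is non-negative: signed overflow. The true value -4227 − 6007 = -10234 lies outside [-8192, 8191].

6150; overflow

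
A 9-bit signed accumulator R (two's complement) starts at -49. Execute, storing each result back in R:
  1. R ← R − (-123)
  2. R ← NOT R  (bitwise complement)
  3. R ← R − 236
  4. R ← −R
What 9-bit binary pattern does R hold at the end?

100110111

Start: R = -49 = 111001111.
R = -49 − (-123) = 74 = 001001010
R = NOT 001001010 = 110110101 = -75
R = -75 − 236 = -311; wraps to 201 = 011001001
R = −(201) = -201 = 100110111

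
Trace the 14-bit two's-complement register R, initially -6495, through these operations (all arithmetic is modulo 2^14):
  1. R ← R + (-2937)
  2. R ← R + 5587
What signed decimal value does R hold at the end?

Start: R = -6495 = 10011010100001.
R = -6495 + (-2937) = -9432; wraps to 6952 = 01101100101000
R = 6952 + 5587 = 12539; wraps to -3845 = 11000011111011

-3845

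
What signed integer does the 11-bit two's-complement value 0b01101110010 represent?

882

MSB is 0, so the value is non-negative: 01101110010 = 882.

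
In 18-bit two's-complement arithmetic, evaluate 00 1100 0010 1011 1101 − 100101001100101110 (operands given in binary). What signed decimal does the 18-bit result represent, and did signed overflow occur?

00 1100 0010 1011 1101 → 001100001010111101 = 49853 (signed)
100101001100101110 = -109778 (signed)
Subtract via negate-and-add: invert 100101001100101110 + 1 = 011010110011010010 (i.e. 109778).
  001100001010111101
+ 011010110011010010
= 100110111110001111
Result 100110111110001111: MSB = 1 → 159631 − 262144 = -102513.
Both addends (after negating the subtrahend) are non-negative but the stored result is negative: signed overflow. The true value 49853 − (-109778) = 159631 lies outside [-131072, 131071].

-102513; overflow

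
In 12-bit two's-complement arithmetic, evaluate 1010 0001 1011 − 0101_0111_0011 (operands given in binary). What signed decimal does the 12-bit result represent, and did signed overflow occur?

1192; overflow

1010 0001 1011 → 101000011011 = -1509 (signed)
0101_0111_0011 → 010101110011 = 1395 (signed)
Subtract via negate-and-add: invert 010101110011 + 1 = 101010001101 (i.e. -1395).
  101000011011
+ 101010001101
= 010010101000  (discard carry-out 1)
Result 010010101000: MSB = 0 → value 1192.
Both addends (after negating the subtrahend) are negative but the stored result is non-negative: signed overflow. The true value -1509 − 1395 = -2904 lies outside [-2048, 2047].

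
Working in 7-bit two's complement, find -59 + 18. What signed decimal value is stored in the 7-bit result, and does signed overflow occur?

-41; no overflow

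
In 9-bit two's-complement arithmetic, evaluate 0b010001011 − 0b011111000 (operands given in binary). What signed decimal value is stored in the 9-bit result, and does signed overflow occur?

0b010001011 → 010001011 = 139 (signed)
0b011111000 → 011111000 = 248 (signed)
Subtract via negate-and-add: invert 011111000 + 1 = 100001000 (i.e. -248).
  010001011
+ 100001000
= 110010011
Result 110010011: MSB = 1 → 403 − 512 = -109.
Addends (after negating the subtrahend) have opposite signs, so signed overflow cannot occur.

-109; no overflow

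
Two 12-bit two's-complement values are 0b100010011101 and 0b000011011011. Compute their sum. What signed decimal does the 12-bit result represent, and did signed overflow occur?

0b100010011101 → 100010011101 = -1891 (signed)
0b000011011011 → 000011011011 = 219 (signed)
  100010011101
+ 000011011011
= 100101111000
Result 100101111000: MSB = 1 → 2424 − 4096 = -1672.
Addends have opposite signs, so signed overflow cannot occur.

-1672; no overflow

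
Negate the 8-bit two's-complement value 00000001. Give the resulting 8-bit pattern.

Invert: 11111110. Add 1: 11111111.
Check: 00000001 = 1, 11111111 = -1.

11111111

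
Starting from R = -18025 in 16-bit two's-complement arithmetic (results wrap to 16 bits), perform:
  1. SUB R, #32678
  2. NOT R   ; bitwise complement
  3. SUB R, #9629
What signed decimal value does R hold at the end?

-24463

Start: R = -18025 = 1011100110010111.
R = -18025 − 32678 = -50703; wraps to 14833 = 0011100111110001
R = NOT 0011100111110001 = 1100011000001110 = -14834
R = -14834 − 9629 = -24463 = 1010000001110001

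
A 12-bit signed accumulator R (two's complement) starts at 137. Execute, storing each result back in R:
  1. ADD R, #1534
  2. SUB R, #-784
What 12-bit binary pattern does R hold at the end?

100110010111

Start: R = 137 = 000010001001.
R = 137 + 1534 = 1671 = 011010000111
R = 1671 − (-784) = 2455; wraps to -1641 = 100110010111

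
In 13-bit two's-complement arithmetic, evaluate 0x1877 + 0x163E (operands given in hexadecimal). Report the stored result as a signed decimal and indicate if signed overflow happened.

0x1877 = 1100001110111 = -1929 (signed)
0x163E = 1011000111110 = -2498 (signed)
  1100001110111
+ 1011000111110
= 0111010110101  (discard carry-out 1)
Result 0111010110101: MSB = 0 → value 3765.
Both addends are negative but the stored result is non-negative: signed overflow. The true value -1929 + (-2498) = -4427 lies outside [-4096, 4095].

3765; overflow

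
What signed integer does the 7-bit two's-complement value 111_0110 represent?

-10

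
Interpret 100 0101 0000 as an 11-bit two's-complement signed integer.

-944

MSB is 1, so the value is negative.
Invert: 01110101111. Add 1: 01110110000 = 944. So the value is −944.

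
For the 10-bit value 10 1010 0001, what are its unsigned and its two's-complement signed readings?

Unsigned: 1010100001 = 673.
Signed: MSB=1 → 673 − 1024 = -351.

unsigned = 673, signed = -351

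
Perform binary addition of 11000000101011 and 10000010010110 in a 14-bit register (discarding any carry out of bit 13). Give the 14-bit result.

  11000000101011
+ 10000010010110
= 01000011000001  (discard carry-out 1)

01000011000001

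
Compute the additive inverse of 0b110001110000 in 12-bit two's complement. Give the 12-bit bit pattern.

Invert: 001110001111. Add 1: 001110010000.

001110010000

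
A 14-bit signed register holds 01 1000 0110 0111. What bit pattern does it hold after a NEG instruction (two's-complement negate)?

10011110011001

Invert: 10011110011000. Add 1: 10011110011001.
Check: 01100001100111 = 6247, 10011110011001 = -6247.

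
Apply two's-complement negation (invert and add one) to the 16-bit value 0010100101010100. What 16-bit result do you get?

1101011010101100

Invert: 1101011010101011. Add 1: 1101011010101100.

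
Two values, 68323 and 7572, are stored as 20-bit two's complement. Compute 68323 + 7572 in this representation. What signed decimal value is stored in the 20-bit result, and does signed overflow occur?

75895; no overflow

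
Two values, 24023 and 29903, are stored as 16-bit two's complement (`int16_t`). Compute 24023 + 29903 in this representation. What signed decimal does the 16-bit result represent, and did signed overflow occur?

-11610; overflow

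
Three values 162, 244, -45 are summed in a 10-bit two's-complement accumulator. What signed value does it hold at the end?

361

162 + 244 = 406 (0110010110)
406 + (-45) = 361 (0101101001)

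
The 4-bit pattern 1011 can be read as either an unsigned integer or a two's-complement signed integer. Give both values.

Unsigned: 1011 = 11.
Signed: MSB=1 → 11 − 16 = -5.

unsigned = 11, signed = -5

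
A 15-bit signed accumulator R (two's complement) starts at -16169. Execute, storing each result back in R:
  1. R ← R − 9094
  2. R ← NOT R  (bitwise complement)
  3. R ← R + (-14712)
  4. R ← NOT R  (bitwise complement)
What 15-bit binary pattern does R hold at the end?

101011011001001

Start: R = -16169 = 100000011010111.
R = -16169 − 9094 = -25263; wraps to 7505 = 001110101010001
R = NOT 001110101010001 = 110001010101110 = -7506
R = -7506 + (-14712) = -22218; wraps to 10550 = 010100100110110
R = NOT 010100100110110 = 101011011001001 = -10551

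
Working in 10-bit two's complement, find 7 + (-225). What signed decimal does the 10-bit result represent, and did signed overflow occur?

-218; no overflow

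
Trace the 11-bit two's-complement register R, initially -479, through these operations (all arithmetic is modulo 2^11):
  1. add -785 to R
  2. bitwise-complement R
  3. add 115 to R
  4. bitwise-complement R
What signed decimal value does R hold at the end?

Start: R = -479 = 11000100001.
R = -479 + (-785) = -1264; wraps to 784 = 01100010000
R = NOT 01100010000 = 10011101111 = -785
R = -785 + 115 = -670 = 10101100010
R = NOT 10101100010 = 01010011101 = 669

669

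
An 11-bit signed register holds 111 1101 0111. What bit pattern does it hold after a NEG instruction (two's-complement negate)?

Invert: 00000101000. Add 1: 00000101001.

00000101001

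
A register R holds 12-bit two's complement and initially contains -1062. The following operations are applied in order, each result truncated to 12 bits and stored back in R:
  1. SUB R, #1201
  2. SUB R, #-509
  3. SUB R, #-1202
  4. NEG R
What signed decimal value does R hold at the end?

Start: R = -1062 = 101111011010.
R = -1062 − 1201 = -2263; wraps to 1833 = 011100101001
R = 1833 − (-509) = 2342; wraps to -1754 = 100100100110
R = -1754 − (-1202) = -552 = 110111011000
R = −(-552) = 552 = 001000101000

552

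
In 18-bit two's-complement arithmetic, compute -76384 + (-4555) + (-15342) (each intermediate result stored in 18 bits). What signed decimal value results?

-96281

-76384 + (-4555) = -80939 (101100001111010101)
-80939 + (-15342) = -96281 (101000011111100111)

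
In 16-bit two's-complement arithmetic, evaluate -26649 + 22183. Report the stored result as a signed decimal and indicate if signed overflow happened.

-26649 → 1001011111100111
22183 → 0101011010100111
  1001011111100111
+ 0101011010100111
= 1110111010001110
Result 1110111010001110: MSB = 1 → 61070 − 65536 = -4466.
Addends have opposite signs, so signed overflow cannot occur.

-4466; no overflow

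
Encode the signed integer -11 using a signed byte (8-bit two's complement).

11110101

|-11| = 11 = 00001011 in 8 bits.
Invert the bits: 11110100. Add 1: 11110101.
Check: 11110101 reads as 245 − 256 = -11.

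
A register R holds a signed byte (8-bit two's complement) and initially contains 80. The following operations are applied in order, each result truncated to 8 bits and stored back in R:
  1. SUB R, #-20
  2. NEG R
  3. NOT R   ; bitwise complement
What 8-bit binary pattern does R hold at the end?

01100011

Start: R = 80 = 01010000.
R = 80 − (-20) = 100 = 01100100
R = −(100) = -100 = 10011100
R = NOT 10011100 = 01100011 = 99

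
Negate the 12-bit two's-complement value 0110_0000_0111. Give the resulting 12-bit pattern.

100111111001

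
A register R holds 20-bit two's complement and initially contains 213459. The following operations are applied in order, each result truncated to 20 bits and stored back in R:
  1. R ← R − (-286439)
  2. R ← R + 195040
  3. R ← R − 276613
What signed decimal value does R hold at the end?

418325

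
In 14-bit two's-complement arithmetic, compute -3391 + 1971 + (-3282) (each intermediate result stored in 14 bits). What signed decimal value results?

-3391 + 1971 = -1420 (11101001110100)
-1420 + (-3282) = -4702 (10110110100010)

-4702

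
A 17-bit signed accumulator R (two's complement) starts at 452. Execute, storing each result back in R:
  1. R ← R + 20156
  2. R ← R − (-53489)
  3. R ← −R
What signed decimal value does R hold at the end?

56975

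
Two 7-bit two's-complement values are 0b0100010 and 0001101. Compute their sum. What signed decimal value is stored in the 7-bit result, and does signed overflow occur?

0b0100010 → 0100010 = 34 (signed)
0001101 = 13 (signed)
  0100010
+ 0001101
= 0101111
Result 0101111: MSB = 0 → value 47.
Both addends are non-negative and so is the stored result: no signed overflow.

47; no overflow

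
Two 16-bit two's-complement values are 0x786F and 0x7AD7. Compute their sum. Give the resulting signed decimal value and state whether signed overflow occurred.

-3258; overflow

0x786F = 0111100001101111 = 30831 (signed)
0x7AD7 = 0111101011010111 = 31447 (signed)
  0111100001101111
+ 0111101011010111
= 1111001101000110
Result 1111001101000110: MSB = 1 → 62278 − 65536 = -3258.
Both addends are non-negative but the stored result is negative: signed overflow. The true value 30831 + 31447 = 62278 lies outside [-32768, 32767].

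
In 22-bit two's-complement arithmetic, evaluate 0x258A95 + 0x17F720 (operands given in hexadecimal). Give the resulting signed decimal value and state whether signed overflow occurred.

-163403; no overflow

0x258A95 = 1001011000101010010101 = -1733995 (signed)
0x17F720 = 0101111111011100100000 = 1570592 (signed)
  1001011000101010010101
+ 0101111111011100100000
= 1111011000000110110101
Result 1111011000000110110101: MSB = 1 → 4030901 − 4194304 = -163403.
Addends have opposite signs, so signed overflow cannot occur.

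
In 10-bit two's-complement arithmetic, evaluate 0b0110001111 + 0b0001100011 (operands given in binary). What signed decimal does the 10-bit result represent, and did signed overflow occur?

498; no overflow

0b0110001111 → 0110001111 = 399 (signed)
0b0001100011 → 0001100011 = 99 (signed)
  0110001111
+ 0001100011
= 0111110010
Result 0111110010: MSB = 0 → value 498.
Both addends are non-negative and so is the stored result: no signed overflow.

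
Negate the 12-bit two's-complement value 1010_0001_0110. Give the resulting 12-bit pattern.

010111101010

Invert: 010111101001. Add 1: 010111101010.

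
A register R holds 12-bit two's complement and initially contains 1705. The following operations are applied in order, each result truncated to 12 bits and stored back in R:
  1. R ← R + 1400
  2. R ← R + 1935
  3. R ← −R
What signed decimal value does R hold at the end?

-944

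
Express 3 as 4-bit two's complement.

0011

3 is non-negative, so write it directly in 4 bits: 0011.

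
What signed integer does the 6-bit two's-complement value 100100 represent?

MSB is 1, so the value is negative.
Invert: 011011. Add 1: 011100 = 28. So the value is −28.

-28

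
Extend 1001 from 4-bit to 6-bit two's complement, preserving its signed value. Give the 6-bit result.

MSB of 1001 is 1; replicate it into the new high bits.
11|1001 → 111001 (still -7).

111001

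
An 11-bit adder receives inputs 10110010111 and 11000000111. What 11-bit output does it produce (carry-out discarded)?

01110011110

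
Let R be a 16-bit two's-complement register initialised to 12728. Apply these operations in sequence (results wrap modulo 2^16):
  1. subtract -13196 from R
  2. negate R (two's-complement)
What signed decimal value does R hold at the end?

-25924

Start: R = 12728 = 0011000110111000.
R = 12728 − (-13196) = 25924 = 0110010101000100
R = −(25924) = -25924 = 1001101010111100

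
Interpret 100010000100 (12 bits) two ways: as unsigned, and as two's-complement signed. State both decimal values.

unsigned = 2180, signed = -1916

Unsigned: 100010000100 = 2180.
Signed: MSB=1 → 2180 − 4096 = -1916.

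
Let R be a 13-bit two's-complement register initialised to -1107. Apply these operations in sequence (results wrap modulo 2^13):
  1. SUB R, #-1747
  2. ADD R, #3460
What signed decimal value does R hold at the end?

-4092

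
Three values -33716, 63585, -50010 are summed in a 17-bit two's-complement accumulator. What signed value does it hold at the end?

-20141

-33716 + 63585 = 29869 (00111010010101101)
29869 + (-50010) = -20141 (11011000101010011)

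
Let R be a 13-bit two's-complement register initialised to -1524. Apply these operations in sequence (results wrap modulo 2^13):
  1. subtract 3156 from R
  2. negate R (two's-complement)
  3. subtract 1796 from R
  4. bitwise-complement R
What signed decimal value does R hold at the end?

Start: R = -1524 = 1101000001100.
R = -1524 − 3156 = -4680; wraps to 3512 = 0110110111000
R = −(3512) = -3512 = 1001001001000
R = -3512 − 1796 = -5308; wraps to 2884 = 0101101000100
R = NOT 0101101000100 = 1010010111011 = -2885

-2885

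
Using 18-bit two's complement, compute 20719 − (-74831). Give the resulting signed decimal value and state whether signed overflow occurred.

20719 → 000101000011101111
-74831 → 101101101110110001
Subtract via negate-and-add: invert 101101101110110001 + 1 = 010010010001001111 (i.e. 74831).
  000101000011101111
+ 010010010001001111
= 010111010100111110
Result 010111010100111110: MSB = 0 → value 95550.
Both addends (after negating the subtrahend) are non-negative and so is the stored result: no signed overflow.

95550; no overflow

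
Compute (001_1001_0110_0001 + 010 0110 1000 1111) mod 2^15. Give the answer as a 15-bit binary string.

  001100101100001
+ 010011010001111
= 011111111110000

011111111110000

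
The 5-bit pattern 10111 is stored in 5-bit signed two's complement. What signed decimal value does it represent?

-9

MSB is 1, so the value is negative.
Invert: 01000. Add 1: 01001 = 9. So the value is −9.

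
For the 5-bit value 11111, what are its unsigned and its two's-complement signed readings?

Unsigned: 11111 = 31.
Signed: MSB=1 → 31 − 32 = -1.

unsigned = 31, signed = -1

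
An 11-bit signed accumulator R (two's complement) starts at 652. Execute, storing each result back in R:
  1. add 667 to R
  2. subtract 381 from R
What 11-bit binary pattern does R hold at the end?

01110101010

Start: R = 652 = 01010001100.
R = 652 + 667 = 1319; wraps to -729 = 10100100111
R = -729 − 381 = -1110; wraps to 938 = 01110101010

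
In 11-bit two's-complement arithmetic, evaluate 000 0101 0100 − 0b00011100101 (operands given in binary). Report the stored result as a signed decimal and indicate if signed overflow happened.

-145; no overflow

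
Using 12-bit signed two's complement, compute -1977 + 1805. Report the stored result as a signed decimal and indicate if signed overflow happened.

-1977 → 100001000111
1805 → 011100001101
  100001000111
+ 011100001101
= 111101010100
Result 111101010100: MSB = 1 → 3924 − 4096 = -172.
Addends have opposite signs, so signed overflow cannot occur.

-172; no overflow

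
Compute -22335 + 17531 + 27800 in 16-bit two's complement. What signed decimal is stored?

22996

-22335 + 17531 = -4804 (1110110100111100)
-4804 + 27800 = 22996 (0101100111010100)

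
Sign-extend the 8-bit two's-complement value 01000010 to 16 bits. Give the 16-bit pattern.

0000000001000010

MSB of 01000010 is 0; replicate it into the new high bits.
00000000|01000010 → 0000000001000010 (still 66).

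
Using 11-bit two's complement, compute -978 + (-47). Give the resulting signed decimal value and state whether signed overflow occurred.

-978 → 10000101110
-47 → 11111010001
  10000101110
+ 11111010001
= 01111111111  (discard carry-out 1)
Result 01111111111: MSB = 0 → value 1023.
Both addends are negative but the stored result is non-negative: signed overflow. The true value -978 + (-47) = -1025 lies outside [-1024, 1023].

1023; overflow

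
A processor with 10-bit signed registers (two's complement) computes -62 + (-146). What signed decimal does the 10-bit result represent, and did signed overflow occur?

-62 → 1111000010
-146 → 1101101110
  1111000010
+ 1101101110
= 1100110000  (discard carry-out 1)
Result 1100110000: MSB = 1 → 816 − 1024 = -208.
Both addends are negative and so is the stored result: no signed overflow.

-208; no overflow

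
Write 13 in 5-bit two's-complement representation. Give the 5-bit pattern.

01101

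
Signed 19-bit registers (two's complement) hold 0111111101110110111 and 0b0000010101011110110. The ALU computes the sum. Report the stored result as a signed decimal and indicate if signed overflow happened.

-252243; overflow

0111111101110110111 = 261047 (signed)
0b0000010101011110110 → 0000010101011110110 = 10998 (signed)
  0111111101110110111
+ 0000010101011110110
= 1000010011010101101
Result 1000010011010101101: MSB = 1 → 272045 − 524288 = -252243.
Both addends are non-negative but the stored result is negative: signed overflow. The true value 261047 + 10998 = 272045 lies outside [-262144, 262143].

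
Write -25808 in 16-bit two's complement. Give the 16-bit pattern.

|-25808| = 25808 = 0110010011010000 in 16 bits.
Invert the bits: 1001101100101111. Add 1: 1001101100110000.
Check: 1001101100110000 reads as 39728 − 65536 = -25808.

1001101100110000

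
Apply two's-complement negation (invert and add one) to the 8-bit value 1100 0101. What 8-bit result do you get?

Invert: 00111010. Add 1: 00111011.

00111011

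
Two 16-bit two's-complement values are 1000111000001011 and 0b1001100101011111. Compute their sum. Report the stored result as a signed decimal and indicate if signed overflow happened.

1000111000001011 = -29173 (signed)
0b1001100101011111 → 1001100101011111 = -26273 (signed)
  1000111000001011
+ 1001100101011111
= 0010011101101010  (discard carry-out 1)
Result 0010011101101010: MSB = 0 → value 10090.
Both addends are negative but the stored result is non-negative: signed overflow. The true value -29173 + (-26273) = -55446 lies outside [-32768, 32767].

10090; overflow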